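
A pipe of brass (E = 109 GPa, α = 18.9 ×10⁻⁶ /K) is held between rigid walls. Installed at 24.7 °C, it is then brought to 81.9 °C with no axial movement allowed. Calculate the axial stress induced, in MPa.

118 MPa

ΔT = 57.20 K. Constrained thermal stress σ = E·α·ΔT = 109.0×10³ MPa × 18.9×10⁻⁶ × 57.20 = 118 MPa (compressive).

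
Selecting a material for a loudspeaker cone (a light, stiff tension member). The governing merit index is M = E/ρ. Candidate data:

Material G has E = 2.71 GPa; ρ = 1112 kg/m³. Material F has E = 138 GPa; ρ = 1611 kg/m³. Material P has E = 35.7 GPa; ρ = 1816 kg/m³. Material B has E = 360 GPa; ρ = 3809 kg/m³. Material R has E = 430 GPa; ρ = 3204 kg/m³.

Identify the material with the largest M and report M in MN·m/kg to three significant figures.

Per-candidate index values:
  material R: M = 134 MN·m/kg
  material B: M = 94.5 MN·m/kg
  material F: M = 85.7 MN·m/kg
  material P: M = 19.7 MN·m/kg
  material G: M = 2.44 MN·m/kg
The maximum is for material R.

material R, M = 134 MN·m/kg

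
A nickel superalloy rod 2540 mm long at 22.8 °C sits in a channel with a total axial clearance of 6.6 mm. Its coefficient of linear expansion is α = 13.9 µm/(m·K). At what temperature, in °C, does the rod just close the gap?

210 °C

α·L₀·ΔT = 6.6 mm ⇒ ΔT = 6.6 / (13.9×10⁻⁶ × 2540.0) = 186.9 K.
T = 22.8 + 186.9 = 209.7 °C.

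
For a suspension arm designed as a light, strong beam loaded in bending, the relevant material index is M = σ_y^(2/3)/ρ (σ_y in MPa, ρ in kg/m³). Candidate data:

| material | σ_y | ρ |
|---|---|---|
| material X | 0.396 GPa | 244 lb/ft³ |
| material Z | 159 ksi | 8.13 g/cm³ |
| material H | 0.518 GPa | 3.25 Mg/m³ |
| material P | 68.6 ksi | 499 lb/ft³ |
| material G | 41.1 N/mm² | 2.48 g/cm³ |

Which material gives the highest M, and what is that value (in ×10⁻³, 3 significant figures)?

Convert each candidate to consistent units, then evaluate M:
  material X: σ_y = 396.0 MPa, ρ = 3909 kg/m³
  material Z: σ_y = 1096 MPa, ρ = 8130 kg/m³
  material H: σ_y = 518.0 MPa, ρ = 3250 kg/m³
  material P: σ_y = 473.0 MPa, ρ = 7993 kg/m³
  material G: σ_y = 41.10 MPa, ρ = 2480 kg/m³
  material H: M = 19.8×10⁻³
  material X: M = 13.8×10⁻³
  material Z: M = 13.1×10⁻³
  material P: M = 7.59×10⁻³
  material G: M = 4.80×10⁻³
Material H has the largest M.

material H, M = 19.8×10⁻³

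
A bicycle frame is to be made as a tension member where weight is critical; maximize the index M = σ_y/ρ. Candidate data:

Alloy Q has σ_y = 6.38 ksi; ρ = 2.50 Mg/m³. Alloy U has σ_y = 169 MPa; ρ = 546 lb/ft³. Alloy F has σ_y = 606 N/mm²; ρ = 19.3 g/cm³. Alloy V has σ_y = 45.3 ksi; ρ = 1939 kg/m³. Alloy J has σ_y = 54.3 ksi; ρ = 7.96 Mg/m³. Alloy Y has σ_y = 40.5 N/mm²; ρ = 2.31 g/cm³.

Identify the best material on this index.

alloy V

Putting every candidate on a common basis:
  alloy Q: σ_y = 43.99 MPa, ρ = 2500 kg/m³
  alloy U: σ_y = 169.0 MPa, ρ = 8746 kg/m³
  alloy F: σ_y = 606.0 MPa, ρ = 19300 kg/m³
  alloy V: σ_y = 312.3 MPa, ρ = 1939 kg/m³
  alloy J: σ_y = 374.4 MPa, ρ = 7960 kg/m³
  alloy Y: σ_y = 40.50 MPa, ρ = 2310 kg/m³
  alloy V: M = 161 kN·m/kg
  alloy J: M = 47.0 kN·m/kg
  alloy F: M = 31.4 kN·m/kg
  alloy U: M = 19.3 kN·m/kg
  alloy Q: M = 17.6 kN·m/kg
  alloy Y: M = 17.5 kN·m/kg
Alloy V ranks first.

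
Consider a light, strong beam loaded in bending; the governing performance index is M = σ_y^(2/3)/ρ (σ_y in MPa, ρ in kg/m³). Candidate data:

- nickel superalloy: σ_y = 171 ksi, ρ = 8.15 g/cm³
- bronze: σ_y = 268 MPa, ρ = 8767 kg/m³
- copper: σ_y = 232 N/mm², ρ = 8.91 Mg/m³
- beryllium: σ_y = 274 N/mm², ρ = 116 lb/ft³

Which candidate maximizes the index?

After converting to SI:
  nickel superalloy: σ_y = 1179 MPa, ρ = 8150 kg/m³
  bronze: σ_y = 268.0 MPa, ρ = 8767 kg/m³
  copper: σ_y = 232.0 MPa, ρ = 8910 kg/m³
  beryllium: σ_y = 274.0 MPa, ρ = 1858 kg/m³
  beryllium: M = 22.7×10⁻³
  nickel superalloy: M = 13.7×10⁻³
  bronze: M = 4.74×10⁻³
  copper: M = 4.24×10⁻³
Beryllium ranks first.

beryllium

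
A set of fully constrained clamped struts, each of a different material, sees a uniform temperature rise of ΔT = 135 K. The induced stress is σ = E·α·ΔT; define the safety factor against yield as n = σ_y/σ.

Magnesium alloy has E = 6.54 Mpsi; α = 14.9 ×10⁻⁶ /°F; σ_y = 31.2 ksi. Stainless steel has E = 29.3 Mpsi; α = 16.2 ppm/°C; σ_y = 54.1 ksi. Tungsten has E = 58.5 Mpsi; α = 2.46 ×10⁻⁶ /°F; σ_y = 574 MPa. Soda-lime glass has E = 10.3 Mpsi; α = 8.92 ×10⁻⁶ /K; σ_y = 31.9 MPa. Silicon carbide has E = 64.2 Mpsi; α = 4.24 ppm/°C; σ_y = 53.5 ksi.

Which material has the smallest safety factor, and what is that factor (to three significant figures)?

soda-lime glass, n = 0.373

In consistent units (E in GPa, α in ×10⁻⁶/K, σ_y in MPa):
  magnesium alloy: E = 45.09, α = 26.8, σ_y = 215.1 → σ = 163 MPa, n = 1.32
  stainless steel: E = 202.0, α = 16.2, σ_y = 373.0 → σ = 442 MPa, n = 0.844
  tungsten: E = 403.3, α = 4.43, σ_y = 574.0 → σ = 241 MPa, n = 2.38
  soda-lime glass: E = 71.02, α = 8.92, σ_y = 31.90 → σ = 85.5 MPa, n = 0.373
  silicon carbide: E = 442.6, α = 4.24, σ_y = 368.9 → σ = 253 MPa, n = 1.46
The minimum is soda-lime glass at n = 0.373.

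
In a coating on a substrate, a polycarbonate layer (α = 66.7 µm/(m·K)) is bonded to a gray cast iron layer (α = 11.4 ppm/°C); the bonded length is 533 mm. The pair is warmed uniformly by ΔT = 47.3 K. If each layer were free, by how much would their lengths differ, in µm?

1390 µm

Δα = |66.7 − 11.4|×10⁻⁶/K = 55.3×10⁻⁶/K.
ΔL_mismatch = Δα·L·ΔT = 55.3×10⁻⁶ × 533.0 mm × 47.3 K = 1390 µm.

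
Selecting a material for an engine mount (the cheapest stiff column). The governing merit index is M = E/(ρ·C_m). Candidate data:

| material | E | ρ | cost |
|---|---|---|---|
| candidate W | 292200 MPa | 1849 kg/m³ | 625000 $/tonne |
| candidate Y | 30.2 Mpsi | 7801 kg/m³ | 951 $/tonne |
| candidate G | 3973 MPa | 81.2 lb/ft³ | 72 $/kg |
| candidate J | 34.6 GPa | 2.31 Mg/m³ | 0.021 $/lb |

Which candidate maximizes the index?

Convert each candidate to consistent units, then evaluate M:
  candidate W: E = 292.2 GPa, ρ = 1849 kg/m³, cost = 625.0 $/kg
  candidate Y: E = 208.2 GPa, ρ = 7801 kg/m³, cost = 0.9510 $/kg
  candidate G: E = 3.973 GPa, ρ = 1301 kg/m³, cost = 72.00 $/kg
  candidate J: E = 34.60 GPa, ρ = 2310 kg/m³, cost = 0.04630 $/kg
  candidate J: M = 324 MN·m per $
  candidate Y: M = 28.1 MN·m per $
  candidate W: M = 0.253 MN·m per $
  candidate G: M = 0.0424 MN·m per $
Highest index: candidate J.

candidate J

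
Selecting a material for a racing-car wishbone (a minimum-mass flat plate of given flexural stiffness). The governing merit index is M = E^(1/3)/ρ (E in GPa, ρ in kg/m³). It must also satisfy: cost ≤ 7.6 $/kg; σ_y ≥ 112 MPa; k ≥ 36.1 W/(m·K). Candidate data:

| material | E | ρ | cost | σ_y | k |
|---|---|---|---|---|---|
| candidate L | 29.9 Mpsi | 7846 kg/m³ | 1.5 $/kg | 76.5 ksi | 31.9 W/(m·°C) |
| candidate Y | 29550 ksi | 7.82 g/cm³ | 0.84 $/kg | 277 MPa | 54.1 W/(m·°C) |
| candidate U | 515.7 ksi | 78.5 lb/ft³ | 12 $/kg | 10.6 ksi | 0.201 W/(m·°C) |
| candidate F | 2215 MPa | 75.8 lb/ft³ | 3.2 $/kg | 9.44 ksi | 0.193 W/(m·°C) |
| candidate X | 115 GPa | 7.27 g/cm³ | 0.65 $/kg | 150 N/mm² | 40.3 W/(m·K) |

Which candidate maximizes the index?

Screen on constraints: cost ≤ 7.6 $/kg; σ_y ≥ 112 MPa; k ≥ 36.1 W/(m·K). Survivors: candidate Y, candidate X.
In SI units:
  candidate Y: E = 203.7 GPa, ρ = 7820 kg/m³
  candidate X: E = 115.0 GPa, ρ = 7270 kg/m³
  candidate Y: M = 0.752×10⁻³
  candidate X: M = 0.669×10⁻³
Highest index: candidate Y.

candidate Y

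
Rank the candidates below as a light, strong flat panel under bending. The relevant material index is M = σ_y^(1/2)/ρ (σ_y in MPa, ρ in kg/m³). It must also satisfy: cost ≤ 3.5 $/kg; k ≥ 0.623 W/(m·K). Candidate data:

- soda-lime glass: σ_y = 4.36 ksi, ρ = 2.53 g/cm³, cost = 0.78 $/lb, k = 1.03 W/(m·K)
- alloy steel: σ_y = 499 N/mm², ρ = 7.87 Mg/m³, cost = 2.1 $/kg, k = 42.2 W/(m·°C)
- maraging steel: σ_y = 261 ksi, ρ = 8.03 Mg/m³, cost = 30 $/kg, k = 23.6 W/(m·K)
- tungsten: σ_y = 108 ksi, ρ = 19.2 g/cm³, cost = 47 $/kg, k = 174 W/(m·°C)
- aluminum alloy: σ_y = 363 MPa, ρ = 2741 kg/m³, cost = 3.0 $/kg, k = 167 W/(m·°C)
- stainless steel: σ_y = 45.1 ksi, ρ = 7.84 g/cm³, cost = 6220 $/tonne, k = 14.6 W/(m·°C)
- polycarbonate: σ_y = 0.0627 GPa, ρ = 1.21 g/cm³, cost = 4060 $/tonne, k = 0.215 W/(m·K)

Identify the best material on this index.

Screen on constraints: cost ≤ 3.5 $/kg; k ≥ 0.623 W/(m·K). Survivors: soda-lime glass, alloy steel, aluminum alloy.
Convert each candidate to consistent units, then evaluate M:
  soda-lime glass: σ_y = 30.06 MPa, ρ = 2530 kg/m³
  alloy steel: σ_y = 499.0 MPa, ρ = 7870 kg/m³
  aluminum alloy: σ_y = 363.0 MPa, ρ = 2741 kg/m³
  aluminum alloy: M = 6.95×10⁻³
  alloy steel: M = 2.84×10⁻³
  soda-lime glass: M = 2.17×10⁻³
Aluminum alloy ranks first.

aluminum alloy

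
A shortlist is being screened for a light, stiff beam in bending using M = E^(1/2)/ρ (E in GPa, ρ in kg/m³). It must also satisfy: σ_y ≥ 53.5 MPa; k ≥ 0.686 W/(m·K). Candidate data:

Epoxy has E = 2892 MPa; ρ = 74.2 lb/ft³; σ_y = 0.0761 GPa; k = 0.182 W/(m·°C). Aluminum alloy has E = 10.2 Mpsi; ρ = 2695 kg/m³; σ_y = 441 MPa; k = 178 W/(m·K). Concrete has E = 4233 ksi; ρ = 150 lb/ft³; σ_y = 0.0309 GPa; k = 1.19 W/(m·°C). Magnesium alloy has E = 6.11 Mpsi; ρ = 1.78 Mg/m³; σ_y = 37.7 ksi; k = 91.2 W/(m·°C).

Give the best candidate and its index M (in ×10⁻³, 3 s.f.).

magnesium alloy, M = 3.65×10⁻³

Screen on constraints: σ_y ≥ 53.5 MPa; k ≥ 0.686 W/(m·K). Survivors: aluminum alloy, magnesium alloy.
In SI units:
  aluminum alloy: E = 70.33 GPa, ρ = 2695 kg/m³
  magnesium alloy: E = 42.13 GPa, ρ = 1780 kg/m³
  magnesium alloy: M = 3.65×10⁻³
  aluminum alloy: M = 3.11×10⁻³
Highest index: magnesium alloy.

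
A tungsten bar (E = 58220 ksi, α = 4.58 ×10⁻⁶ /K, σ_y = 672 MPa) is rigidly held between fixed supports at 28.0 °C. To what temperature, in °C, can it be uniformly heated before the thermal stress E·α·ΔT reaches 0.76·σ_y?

E = 58220 ksi = 401.4 GPa.
E·α·ΔT = 510.7 MPa ⇒ ΔT = 510.7 / (401.4×10³ × 4.58×10⁻⁶) = 277.8 K.
T = 28.0 + 277.8 = 305.8 °C.

306 °C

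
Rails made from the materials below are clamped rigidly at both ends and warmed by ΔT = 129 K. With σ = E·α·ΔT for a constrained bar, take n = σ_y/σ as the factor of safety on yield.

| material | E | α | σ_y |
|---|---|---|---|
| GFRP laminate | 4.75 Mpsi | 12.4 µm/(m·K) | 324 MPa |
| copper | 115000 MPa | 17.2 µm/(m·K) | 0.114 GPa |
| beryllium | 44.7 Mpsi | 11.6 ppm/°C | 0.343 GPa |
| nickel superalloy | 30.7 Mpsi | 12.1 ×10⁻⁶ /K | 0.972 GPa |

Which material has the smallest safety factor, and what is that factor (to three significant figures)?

Per material, after unit conversion:
  GFRP laminate: E = 32.75, α = 12.4, σ_y = 324.0 → σ = 52.4 MPa, n = 6.18
  copper: E = 115.0, α = 17.2, σ_y = 114.0 → σ = 255 MPa, n = 0.447
  beryllium: E = 308.2, α = 11.6, σ_y = 343.0 → σ = 461 MPa, n = 0.744
  nickel superalloy: E = 211.7, α = 12.1, σ_y = 972.0 → σ = 330 MPa, n = 2.94
The minimum is copper at n = 0.447.

copper, n = 0.447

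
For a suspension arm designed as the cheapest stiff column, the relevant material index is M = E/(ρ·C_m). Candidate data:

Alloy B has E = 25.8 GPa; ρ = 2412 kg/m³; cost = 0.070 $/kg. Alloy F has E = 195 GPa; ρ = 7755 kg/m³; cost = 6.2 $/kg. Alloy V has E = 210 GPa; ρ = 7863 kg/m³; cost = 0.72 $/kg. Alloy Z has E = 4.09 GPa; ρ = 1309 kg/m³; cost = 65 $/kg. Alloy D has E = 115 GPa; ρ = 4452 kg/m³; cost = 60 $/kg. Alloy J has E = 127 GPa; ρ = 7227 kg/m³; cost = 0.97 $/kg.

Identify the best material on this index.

alloy B

Per-candidate index values:
  alloy B: M = 153 MN·m per $
  alloy V: M = 37.1 MN·m per $
  alloy J: M = 18.1 MN·m per $
  alloy F: M = 4.06 MN·m per $
  alloy D: M = 0.431 MN·m per $
  alloy Z: M = 0.0481 MN·m per $
Highest index: alloy B.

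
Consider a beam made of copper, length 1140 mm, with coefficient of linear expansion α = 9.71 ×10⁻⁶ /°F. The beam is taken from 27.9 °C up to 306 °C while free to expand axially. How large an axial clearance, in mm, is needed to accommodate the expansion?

Convert α: 9.71×10⁻⁶/°F × (9/5) = 17.5×10⁻⁶/K.
ΔT = 306 − 27.9 = 278.1 K.
ΔL = α·L₀·ΔT = 17.5×10⁻⁶ × 1140 mm × 278.1 K = 5.54 mm.

5.54 mm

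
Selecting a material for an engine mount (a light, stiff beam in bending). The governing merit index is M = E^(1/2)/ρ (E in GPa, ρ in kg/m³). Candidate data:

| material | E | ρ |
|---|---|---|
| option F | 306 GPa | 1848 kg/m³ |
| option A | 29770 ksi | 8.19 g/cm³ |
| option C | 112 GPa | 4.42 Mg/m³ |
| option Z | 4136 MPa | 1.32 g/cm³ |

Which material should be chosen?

option F

In SI units:
  option F: E = 306.0 GPa, ρ = 1848 kg/m³
  option A: E = 205.3 GPa, ρ = 8190 kg/m³
  option C: E = 112.0 GPa, ρ = 4420 kg/m³
  option Z: E = 4.136 GPa, ρ = 1320 kg/m³
  option F: M = 9.47×10⁻³
  option C: M = 2.39×10⁻³
  option A: M = 1.75×10⁻³
  option Z: M = 1.54×10⁻³
Highest index: option F.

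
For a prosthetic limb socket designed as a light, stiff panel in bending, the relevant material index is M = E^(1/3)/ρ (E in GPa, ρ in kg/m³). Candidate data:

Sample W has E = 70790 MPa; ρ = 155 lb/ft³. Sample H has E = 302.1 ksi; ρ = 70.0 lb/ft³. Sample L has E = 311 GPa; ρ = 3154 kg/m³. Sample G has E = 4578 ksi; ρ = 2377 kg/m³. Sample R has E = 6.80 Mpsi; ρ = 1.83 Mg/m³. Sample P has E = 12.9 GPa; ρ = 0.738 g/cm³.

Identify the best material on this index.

sample P

Convert each candidate to consistent units, then evaluate M:
  sample W: E = 70.79 GPa, ρ = 2483 kg/m³
  sample H: E = 2.083 GPa, ρ = 1121 kg/m³
  sample L: E = 311.0 GPa, ρ = 3154 kg/m³
  sample G: E = 31.56 GPa, ρ = 2377 kg/m³
  sample R: E = 46.88 GPa, ρ = 1830 kg/m³
  sample P: E = 12.90 GPa, ρ = 738.0 kg/m³
  sample P: M = 3.18×10⁻³
  sample L: M = 2.15×10⁻³
  sample R: M = 1.97×10⁻³
  sample W: M = 1.67×10⁻³
  sample G: M = 1.33×10⁻³
  sample H: M = 1.14×10⁻³
Sample P has the largest M.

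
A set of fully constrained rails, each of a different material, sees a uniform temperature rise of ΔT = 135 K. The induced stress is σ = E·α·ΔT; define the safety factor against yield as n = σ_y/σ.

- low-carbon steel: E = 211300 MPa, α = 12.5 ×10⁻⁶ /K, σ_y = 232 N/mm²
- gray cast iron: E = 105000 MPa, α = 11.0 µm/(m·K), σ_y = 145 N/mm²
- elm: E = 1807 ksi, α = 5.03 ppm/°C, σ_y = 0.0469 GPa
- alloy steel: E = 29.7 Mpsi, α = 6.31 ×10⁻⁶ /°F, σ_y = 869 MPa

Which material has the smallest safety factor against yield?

Converting E to GPa, α to ×10⁻⁶/K, σ_y to MPa, then σ and n for each:
  low-carbon steel: E = 211.3, α = 12.5, σ_y = 232.0 → σ = 357 MPa, n = 0.651
  gray cast iron: E = 105.0, α = 11.0, σ_y = 145.0 → σ = 156 MPa, n = 0.930
  elm: E = 12.46, α = 5.03, σ_y = 46.90 → σ = 8.46 MPa, n = 5.54
  alloy steel: E = 204.8, α = 11.4, σ_y = 869.0 → σ = 314 MPa, n = 2.77
Smallest n: low-carbon steel with n = 0.651.

low-carbon steel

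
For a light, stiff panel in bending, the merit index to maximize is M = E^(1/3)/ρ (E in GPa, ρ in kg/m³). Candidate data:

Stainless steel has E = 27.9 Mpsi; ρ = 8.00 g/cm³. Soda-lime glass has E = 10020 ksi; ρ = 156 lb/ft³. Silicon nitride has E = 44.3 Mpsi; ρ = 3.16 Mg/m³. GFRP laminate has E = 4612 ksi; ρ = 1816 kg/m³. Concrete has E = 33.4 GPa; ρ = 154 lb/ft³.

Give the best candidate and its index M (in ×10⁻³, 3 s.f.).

Putting every candidate on a common basis:
  stainless steel: E = 192.4 GPa, ρ = 8000 kg/m³
  soda-lime glass: E = 69.09 GPa, ρ = 2499 kg/m³
  silicon nitride: E = 305.4 GPa, ρ = 3160 kg/m³
  GFRP laminate: E = 31.80 GPa, ρ = 1816 kg/m³
  concrete: E = 33.40 GPa, ρ = 2467 kg/m³
  silicon nitride: M = 2.13×10⁻³
  GFRP laminate: M = 1.74×10⁻³
  soda-lime glass: M = 1.64×10⁻³
  concrete: M = 1.31×10⁻³
  stainless steel: M = 0.722×10⁻³
Silicon nitride has the largest M.

silicon nitride, M = 2.13×10⁻³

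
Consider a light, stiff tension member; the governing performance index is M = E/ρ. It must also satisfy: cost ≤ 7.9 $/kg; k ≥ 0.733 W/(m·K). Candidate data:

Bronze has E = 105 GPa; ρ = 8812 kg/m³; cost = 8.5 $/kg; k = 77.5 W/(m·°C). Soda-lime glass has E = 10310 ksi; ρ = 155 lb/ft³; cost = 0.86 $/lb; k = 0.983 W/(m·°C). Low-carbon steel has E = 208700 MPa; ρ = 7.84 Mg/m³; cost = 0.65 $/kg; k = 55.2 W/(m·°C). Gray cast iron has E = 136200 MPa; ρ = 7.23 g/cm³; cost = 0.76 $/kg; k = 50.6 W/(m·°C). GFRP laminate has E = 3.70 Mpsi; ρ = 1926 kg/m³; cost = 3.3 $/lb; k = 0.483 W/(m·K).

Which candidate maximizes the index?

soda-lime glass

Screen on constraints: cost ≤ 7.9 $/kg; k ≥ 0.733 W/(m·K). Survivors: soda-lime glass, low-carbon steel, gray cast iron.
In SI units:
  soda-lime glass: E = 71.08 GPa, ρ = 2483 kg/m³
  low-carbon steel: E = 208.7 GPa, ρ = 7840 kg/m³
  gray cast iron: E = 136.2 GPa, ρ = 7230 kg/m³
  soda-lime glass: M = 28.6 MN·m/kg
  low-carbon steel: M = 26.6 MN·m/kg
  gray cast iron: M = 18.8 MN·m/kg
The maximum is for soda-lime glass.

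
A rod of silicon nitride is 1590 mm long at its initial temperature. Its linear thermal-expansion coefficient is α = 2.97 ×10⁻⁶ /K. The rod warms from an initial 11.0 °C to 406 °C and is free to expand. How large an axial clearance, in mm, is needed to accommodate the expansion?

1.87 mm

ΔT = 406 − 11.0 = 395.0 K.
ΔL = α·L₀·ΔT = 2.97×10⁻⁶ × 1590 mm × 395.0 K = 1.87 mm.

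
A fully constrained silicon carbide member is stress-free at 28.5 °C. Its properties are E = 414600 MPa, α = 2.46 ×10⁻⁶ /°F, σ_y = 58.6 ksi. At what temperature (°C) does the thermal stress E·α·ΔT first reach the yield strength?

E = 414600 MPa = 414.6 GPa.
α = 2.46×10⁻⁶/°F × 9/5 = 4.43×10⁻⁶/K.
σ_y = 58.6 ksi = 404.0 MPa.
E·α·ΔT = 404.0 MPa ⇒ ΔT = 404.0 / (414.6×10³ × 4.43×10⁻⁶) = 220.1 K.
T = 28.5 + 220.1 = 248.6 °C.

249 °C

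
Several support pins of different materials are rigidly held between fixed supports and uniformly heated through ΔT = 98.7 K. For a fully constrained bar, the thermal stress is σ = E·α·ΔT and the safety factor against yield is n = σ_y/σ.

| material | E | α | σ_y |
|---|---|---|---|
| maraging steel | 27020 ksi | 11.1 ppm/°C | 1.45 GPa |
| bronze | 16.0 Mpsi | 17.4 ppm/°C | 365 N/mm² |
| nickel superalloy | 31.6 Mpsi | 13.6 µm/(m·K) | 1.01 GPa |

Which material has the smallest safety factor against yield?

Per material, after unit conversion:
  maraging steel: E = 186.3, α = 11.1, σ_y = 1450 → σ = 204 MPa, n = 7.10
  bronze: E = 110.3, α = 17.4, σ_y = 365.0 → σ = 189 MPa, n = 1.93
  nickel superalloy: E = 217.9, α = 13.6, σ_y = 1010 → σ = 292 MPa, n = 3.45
Smallest n: bronze with n = 1.93.

bronze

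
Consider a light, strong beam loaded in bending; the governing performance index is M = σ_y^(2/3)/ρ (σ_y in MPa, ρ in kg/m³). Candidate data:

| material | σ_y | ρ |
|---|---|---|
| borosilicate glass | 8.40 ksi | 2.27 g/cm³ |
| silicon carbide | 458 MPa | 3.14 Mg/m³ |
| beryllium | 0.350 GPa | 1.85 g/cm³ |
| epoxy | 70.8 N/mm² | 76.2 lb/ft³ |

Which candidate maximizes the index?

beryllium

Convert each candidate to consistent units, then evaluate M:
  borosilicate glass: σ_y = 57.92 MPa, ρ = 2270 kg/m³
  silicon carbide: σ_y = 458.0 MPa, ρ = 3140 kg/m³
  beryllium: σ_y = 350.0 MPa, ρ = 1850 kg/m³
  epoxy: σ_y = 70.80 MPa, ρ = 1221 kg/m³
  beryllium: M = 26.8×10⁻³
  silicon carbide: M = 18.9×10⁻³
  epoxy: M = 14.0×10⁻³
  borosilicate glass: M = 6.59×10⁻³
Beryllium has the largest M.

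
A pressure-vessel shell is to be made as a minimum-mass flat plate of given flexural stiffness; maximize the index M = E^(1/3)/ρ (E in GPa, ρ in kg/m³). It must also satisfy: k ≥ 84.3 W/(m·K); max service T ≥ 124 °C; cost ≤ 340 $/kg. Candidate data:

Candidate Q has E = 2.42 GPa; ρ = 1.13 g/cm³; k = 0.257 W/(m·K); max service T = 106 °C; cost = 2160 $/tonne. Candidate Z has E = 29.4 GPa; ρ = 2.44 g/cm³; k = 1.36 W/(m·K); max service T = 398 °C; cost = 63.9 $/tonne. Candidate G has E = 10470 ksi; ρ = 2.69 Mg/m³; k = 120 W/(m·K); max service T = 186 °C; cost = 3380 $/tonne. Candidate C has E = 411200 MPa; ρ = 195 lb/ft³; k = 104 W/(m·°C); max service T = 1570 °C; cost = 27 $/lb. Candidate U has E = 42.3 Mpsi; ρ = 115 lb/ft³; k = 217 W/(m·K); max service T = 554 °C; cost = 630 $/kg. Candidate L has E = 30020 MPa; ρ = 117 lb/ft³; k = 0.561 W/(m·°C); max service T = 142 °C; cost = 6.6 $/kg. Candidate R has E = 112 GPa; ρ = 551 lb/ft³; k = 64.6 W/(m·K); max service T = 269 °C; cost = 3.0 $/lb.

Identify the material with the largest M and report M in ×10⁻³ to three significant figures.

candidate C, M = 2.38×10⁻³

Screen on constraints: k ≥ 84.3 W/(m·K); max service T ≥ 124 °C; cost ≤ 340 $/kg. Survivors: candidate G, candidate C.
Putting every candidate on a common basis:
  candidate G: E = 72.19 GPa, ρ = 2690 kg/m³
  candidate C: E = 411.2 GPa, ρ = 3124 kg/m³
  candidate C: M = 2.38×10⁻³
  candidate G: M = 1.55×10⁻³
The maximum is for candidate C.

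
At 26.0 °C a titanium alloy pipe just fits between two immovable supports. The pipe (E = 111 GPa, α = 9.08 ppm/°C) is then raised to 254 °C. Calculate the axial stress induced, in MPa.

230 MPa

ΔT = 228.0 K. Constrained thermal stress σ = E·α·ΔT = 111.0×10³ MPa × 9.08×10⁻⁶ × 228.0 = 230 MPa (compressive).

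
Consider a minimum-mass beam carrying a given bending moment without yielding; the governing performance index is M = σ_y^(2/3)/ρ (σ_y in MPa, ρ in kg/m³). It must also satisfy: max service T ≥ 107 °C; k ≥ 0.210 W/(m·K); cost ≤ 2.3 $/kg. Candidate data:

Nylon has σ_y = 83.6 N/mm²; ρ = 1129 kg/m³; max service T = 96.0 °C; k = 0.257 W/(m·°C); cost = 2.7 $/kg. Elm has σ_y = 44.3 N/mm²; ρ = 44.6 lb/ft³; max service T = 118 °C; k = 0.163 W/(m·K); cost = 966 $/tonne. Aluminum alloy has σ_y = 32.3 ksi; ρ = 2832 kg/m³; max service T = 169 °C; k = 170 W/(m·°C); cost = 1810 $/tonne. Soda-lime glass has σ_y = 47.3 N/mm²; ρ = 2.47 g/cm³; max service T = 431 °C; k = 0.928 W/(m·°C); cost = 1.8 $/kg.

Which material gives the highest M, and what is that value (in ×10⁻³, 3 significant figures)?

aluminum alloy, M = 13.0×10⁻³

Screen on constraints: max service T ≥ 107 °C; k ≥ 0.210 W/(m·K); cost ≤ 2.3 $/kg. Survivors: aluminum alloy, soda-lime glass.
Convert each candidate to consistent units, then evaluate M:
  aluminum alloy: σ_y = 222.7 MPa, ρ = 2832 kg/m³
  soda-lime glass: σ_y = 47.30 MPa, ρ = 2470 kg/m³
  aluminum alloy: M = 13.0×10⁻³
  soda-lime glass: M = 5.30×10⁻³
Highest index: aluminum alloy.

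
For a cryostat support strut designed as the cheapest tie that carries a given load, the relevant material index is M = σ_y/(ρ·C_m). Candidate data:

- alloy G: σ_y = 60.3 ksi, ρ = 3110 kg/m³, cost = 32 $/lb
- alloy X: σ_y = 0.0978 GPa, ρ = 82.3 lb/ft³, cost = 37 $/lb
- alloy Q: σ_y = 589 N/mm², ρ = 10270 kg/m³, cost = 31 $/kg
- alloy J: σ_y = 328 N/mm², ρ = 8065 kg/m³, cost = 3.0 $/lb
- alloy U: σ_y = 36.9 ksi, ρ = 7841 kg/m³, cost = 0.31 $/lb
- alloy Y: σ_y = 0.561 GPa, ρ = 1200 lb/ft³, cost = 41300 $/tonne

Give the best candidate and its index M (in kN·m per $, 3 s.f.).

In SI units:
  alloy G: σ_y = 415.8 MPa, ρ = 3110 kg/m³, cost = 70.55 $/kg
  alloy X: σ_y = 97.80 MPa, ρ = 1318 kg/m³, cost = 81.57 $/kg
  alloy Q: σ_y = 589.0 MPa, ρ = 10270 kg/m³, cost = 31.00 $/kg
  alloy J: σ_y = 328.0 MPa, ρ = 8065 kg/m³, cost = 6.614 $/kg
  alloy U: σ_y = 254.4 MPa, ρ = 7841 kg/m³, cost = 0.6834 $/kg
  alloy Y: σ_y = 561.0 MPa, ρ = 19220 kg/m³, cost = 41.30 $/kg
  alloy U: M = 47.5 kN·m per $
  alloy J: M = 6.15 kN·m per $
  alloy G: M = 1.89 kN·m per $
  alloy Q: M = 1.85 kN·m per $
  alloy X: M = 0.909 kN·m per $
  alloy Y: M = 0.707 kN·m per $
Highest index: alloy U.

alloy U, M = 47.5 kN·m per $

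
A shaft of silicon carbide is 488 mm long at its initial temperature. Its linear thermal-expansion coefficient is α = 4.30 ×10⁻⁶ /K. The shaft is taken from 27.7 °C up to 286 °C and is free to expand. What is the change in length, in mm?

0.542 mm

ΔT = 286 − 27.7 = 258.3 K.
ΔL = α·L₀·ΔT = 4.30×10⁻⁶ × 488 mm × 258.3 K = 0.542 mm.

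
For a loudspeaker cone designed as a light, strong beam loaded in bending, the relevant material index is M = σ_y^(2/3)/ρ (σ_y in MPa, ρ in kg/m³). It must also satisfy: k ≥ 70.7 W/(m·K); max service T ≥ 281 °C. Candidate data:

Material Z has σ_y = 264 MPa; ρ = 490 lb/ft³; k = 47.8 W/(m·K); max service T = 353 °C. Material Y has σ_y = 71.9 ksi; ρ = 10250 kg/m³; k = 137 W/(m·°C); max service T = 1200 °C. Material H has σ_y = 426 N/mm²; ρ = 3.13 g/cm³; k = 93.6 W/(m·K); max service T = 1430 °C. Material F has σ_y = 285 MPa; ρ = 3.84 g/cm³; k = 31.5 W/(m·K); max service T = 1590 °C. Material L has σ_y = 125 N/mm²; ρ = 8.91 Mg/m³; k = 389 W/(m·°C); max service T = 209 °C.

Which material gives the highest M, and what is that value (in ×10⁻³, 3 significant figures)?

material H, M = 18.1×10⁻³

Screen on constraints: k ≥ 70.7 W/(m·K); max service T ≥ 281 °C. Survivors: material Y, material H.
After converting to SI:
  material Y: σ_y = 495.7 MPa, ρ = 10250 kg/m³
  material H: σ_y = 426.0 MPa, ρ = 3130 kg/m³
  material H: M = 18.1×10⁻³
  material Y: M = 6.11×10⁻³
Material H has the largest M.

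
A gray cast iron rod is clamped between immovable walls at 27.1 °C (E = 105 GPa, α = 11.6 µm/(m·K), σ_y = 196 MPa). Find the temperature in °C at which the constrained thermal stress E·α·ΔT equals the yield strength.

E·α·ΔT = 196.0 MPa ⇒ ΔT = 196.0 / (105.0×10³ × 11.6×10⁻⁶) = 160.9 K.
T = 27.1 + 160.9 = 188.0 °C.

188 °C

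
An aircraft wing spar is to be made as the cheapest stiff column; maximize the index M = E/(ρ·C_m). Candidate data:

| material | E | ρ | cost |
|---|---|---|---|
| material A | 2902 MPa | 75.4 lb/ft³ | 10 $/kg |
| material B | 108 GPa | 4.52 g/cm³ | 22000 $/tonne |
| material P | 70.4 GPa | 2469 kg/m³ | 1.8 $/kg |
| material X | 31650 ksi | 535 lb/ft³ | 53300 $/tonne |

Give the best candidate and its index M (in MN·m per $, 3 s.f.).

Putting every candidate on a common basis:
  material A: E = 2.902 GPa, ρ = 1208 kg/m³, cost = 10.00 $/kg
  material B: E = 108.0 GPa, ρ = 4520 kg/m³, cost = 22.00 $/kg
  material P: E = 70.40 GPa, ρ = 2469 kg/m³, cost = 1.800 $/kg
  material X: E = 218.2 GPa, ρ = 8570 kg/m³, cost = 53.30 $/kg
  material P: M = 15.8 MN·m per $
  material B: M = 1.09 MN·m per $
  material X: M = 0.478 MN·m per $
  material A: M = 0.240 MN·m per $
Material P ranks first.

material P, M = 15.8 MN·m per $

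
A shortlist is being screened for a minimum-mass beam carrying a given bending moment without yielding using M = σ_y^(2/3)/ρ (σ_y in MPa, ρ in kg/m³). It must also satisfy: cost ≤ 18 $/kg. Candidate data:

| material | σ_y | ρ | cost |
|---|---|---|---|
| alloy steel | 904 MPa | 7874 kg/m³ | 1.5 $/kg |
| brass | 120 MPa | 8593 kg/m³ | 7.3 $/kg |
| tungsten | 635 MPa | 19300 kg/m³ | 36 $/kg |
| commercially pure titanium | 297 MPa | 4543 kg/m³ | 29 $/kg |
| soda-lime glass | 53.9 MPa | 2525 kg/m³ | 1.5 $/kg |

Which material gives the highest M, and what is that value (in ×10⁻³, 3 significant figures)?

alloy steel, M = 11.9×10⁻³

Screen on constraints: cost ≤ 18 $/kg. Survivors: alloy steel, brass, soda-lime glass.
Computing M directly (units already consistent):
  alloy steel: M = 11.9×10⁻³
  soda-lime glass: M = 5.65×10⁻³
  brass: M = 2.83×10⁻³
Highest index: alloy steel.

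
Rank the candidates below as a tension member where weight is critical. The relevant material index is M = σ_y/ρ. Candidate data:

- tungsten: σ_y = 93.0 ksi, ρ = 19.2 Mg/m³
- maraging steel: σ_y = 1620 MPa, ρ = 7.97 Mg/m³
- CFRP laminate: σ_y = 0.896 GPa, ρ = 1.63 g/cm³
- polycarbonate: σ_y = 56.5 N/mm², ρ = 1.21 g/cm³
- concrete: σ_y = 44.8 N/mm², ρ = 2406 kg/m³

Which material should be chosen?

After converting to SI:
  tungsten: σ_y = 641.2 MPa, ρ = 19200 kg/m³
  maraging steel: σ_y = 1620 MPa, ρ = 7970 kg/m³
  CFRP laminate: σ_y = 896.0 MPa, ρ = 1630 kg/m³
  polycarbonate: σ_y = 56.50 MPa, ρ = 1210 kg/m³
  concrete: σ_y = 44.80 MPa, ρ = 2406 kg/m³
  CFRP laminate: M = 550 kN·m/kg
  maraging steel: M = 203 kN·m/kg
  polycarbonate: M = 46.7 kN·m/kg
  tungsten: M = 33.4 kN·m/kg
  concrete: M = 18.6 kN·m/kg
CFRP laminate ranks first.

CFRP laminate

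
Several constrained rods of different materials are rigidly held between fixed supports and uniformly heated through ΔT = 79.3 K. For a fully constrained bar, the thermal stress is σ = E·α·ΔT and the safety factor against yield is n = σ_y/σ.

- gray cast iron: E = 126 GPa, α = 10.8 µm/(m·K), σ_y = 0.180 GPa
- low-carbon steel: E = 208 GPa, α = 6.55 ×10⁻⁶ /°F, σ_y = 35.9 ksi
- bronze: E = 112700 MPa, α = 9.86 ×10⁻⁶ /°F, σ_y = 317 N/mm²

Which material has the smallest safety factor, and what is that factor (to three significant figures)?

low-carbon steel, n = 1.27

Per material, after unit conversion:
  gray cast iron: E = 126.0, α = 10.8, σ_y = 180.0 → σ = 108 MPa, n = 1.67
  low-carbon steel: E = 208.0, α = 11.8, σ_y = 247.5 → σ = 194 MPa, n = 1.27
  bronze: E = 112.7, α = 17.7, σ_y = 317.0 → σ = 159 MPa, n = 2.00
The minimum is low-carbon steel at n = 1.27.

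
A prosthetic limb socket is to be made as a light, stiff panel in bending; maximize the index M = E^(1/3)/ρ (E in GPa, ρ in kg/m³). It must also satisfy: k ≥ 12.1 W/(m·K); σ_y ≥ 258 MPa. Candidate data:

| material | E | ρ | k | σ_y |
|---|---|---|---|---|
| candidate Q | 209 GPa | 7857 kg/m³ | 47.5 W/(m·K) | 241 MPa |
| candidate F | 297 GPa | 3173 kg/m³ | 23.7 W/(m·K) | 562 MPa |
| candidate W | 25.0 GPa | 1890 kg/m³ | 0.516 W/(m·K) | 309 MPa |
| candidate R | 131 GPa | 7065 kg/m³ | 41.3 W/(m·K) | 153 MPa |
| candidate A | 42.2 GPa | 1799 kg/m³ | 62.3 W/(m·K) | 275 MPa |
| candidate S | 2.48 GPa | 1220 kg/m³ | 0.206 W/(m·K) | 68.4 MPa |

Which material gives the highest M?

Screen on constraints: k ≥ 12.1 W/(m·K); σ_y ≥ 258 MPa. Survivors: candidate F, candidate A.
Computing M directly (units already consistent):
  candidate F: M = 2.10×10⁻³
  candidate A: M = 1.94×10⁻³
Highest index: candidate F.

candidate F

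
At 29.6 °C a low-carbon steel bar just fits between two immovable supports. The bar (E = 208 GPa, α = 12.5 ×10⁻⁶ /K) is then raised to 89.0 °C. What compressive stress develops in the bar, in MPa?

154 MPa

ΔT = 59.40 K. Constrained thermal stress σ = E·α·ΔT = 208.0×10³ MPa × 12.5×10⁻⁶ × 59.40 = 154 MPa (compressive).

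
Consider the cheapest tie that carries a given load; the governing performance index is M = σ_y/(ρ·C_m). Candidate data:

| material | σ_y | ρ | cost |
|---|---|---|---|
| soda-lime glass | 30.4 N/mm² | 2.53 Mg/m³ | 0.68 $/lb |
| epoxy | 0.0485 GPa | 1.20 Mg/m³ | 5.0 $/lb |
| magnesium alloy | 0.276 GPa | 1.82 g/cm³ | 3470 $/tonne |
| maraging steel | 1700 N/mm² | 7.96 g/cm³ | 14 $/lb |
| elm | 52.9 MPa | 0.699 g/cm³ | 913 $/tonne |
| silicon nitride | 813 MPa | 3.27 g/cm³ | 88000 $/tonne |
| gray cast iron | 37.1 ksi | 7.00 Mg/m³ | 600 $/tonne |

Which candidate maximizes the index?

elm

After converting to SI:
  soda-lime glass: σ_y = 30.40 MPa, ρ = 2530 kg/m³, cost = 1.499 $/kg
  epoxy: σ_y = 48.50 MPa, ρ = 1200 kg/m³, cost = 11.02 $/kg
  magnesium alloy: σ_y = 276.0 MPa, ρ = 1820 kg/m³, cost = 3.470 $/kg
  maraging steel: σ_y = 1700 MPa, ρ = 7960 kg/m³, cost = 30.86 $/kg
  elm: σ_y = 52.90 MPa, ρ = 699.0 kg/m³, cost = 0.9130 $/kg
  silicon nitride: σ_y = 813.0 MPa, ρ = 3270 kg/m³, cost = 88.00 $/kg
  gray cast iron: σ_y = 255.8 MPa, ρ = 7000 kg/m³, cost = 0.6000 $/kg
  elm: M = 82.9 kN·m per $
  gray cast iron: M = 60.9 kN·m per $
  magnesium alloy: M = 43.7 kN·m per $
  soda-lime glass: M = 8.02 kN·m per $
  maraging steel: M = 6.92 kN·m per $
  epoxy: M = 3.67 kN·m per $
  silicon nitride: M = 2.83 kN·m per $
Elm has the largest M.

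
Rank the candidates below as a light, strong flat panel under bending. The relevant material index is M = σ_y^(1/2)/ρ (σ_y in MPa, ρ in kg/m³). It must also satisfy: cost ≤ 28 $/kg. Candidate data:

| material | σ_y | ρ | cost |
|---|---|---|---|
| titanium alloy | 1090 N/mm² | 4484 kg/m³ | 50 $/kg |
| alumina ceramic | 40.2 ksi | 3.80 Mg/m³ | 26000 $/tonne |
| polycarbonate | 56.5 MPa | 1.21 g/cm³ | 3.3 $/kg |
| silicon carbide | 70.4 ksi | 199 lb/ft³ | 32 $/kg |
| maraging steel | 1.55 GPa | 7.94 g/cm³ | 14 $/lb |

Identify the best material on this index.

polycarbonate

Screen on constraints: cost ≤ 28 $/kg. Survivors: alumina ceramic, polycarbonate.
After converting to SI:
  alumina ceramic: σ_y = 277.2 MPa, ρ = 3800 kg/m³
  polycarbonate: σ_y = 56.50 MPa, ρ = 1210 kg/m³
  polycarbonate: M = 6.21×10⁻³
  alumina ceramic: M = 4.38×10⁻³
Polycarbonate ranks first.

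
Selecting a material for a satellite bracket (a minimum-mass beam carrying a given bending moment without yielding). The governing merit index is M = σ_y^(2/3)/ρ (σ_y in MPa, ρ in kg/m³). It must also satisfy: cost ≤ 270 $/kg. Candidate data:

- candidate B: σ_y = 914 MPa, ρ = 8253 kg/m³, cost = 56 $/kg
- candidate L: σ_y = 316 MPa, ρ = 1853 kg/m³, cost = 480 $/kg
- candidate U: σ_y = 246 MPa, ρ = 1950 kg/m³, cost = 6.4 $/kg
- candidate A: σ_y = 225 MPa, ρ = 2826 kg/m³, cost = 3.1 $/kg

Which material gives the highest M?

candidate U

Screen on constraints: cost ≤ 270 $/kg. Survivors: candidate B, candidate U, candidate A.
Computing M directly (units already consistent):
  candidate U: M = 20.1×10⁻³
  candidate A: M = 13.1×10⁻³
  candidate B: M = 11.4×10⁻³
Candidate U ranks first.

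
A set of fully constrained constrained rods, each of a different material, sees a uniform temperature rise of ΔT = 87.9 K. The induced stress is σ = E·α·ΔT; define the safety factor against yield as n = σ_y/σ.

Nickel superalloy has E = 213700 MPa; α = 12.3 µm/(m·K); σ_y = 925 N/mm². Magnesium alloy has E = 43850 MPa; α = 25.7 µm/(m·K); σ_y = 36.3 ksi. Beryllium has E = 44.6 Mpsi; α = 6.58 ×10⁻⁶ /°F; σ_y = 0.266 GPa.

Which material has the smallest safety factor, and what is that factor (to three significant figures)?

beryllium, n = 0.831

In consistent units (E in GPa, α in ×10⁻⁶/K, σ_y in MPa):
  nickel superalloy: E = 213.7, α = 12.3, σ_y = 925.0 → σ = 231 MPa, n = 4.00
  magnesium alloy: E = 43.85, α = 25.7, σ_y = 250.3 → σ = 99.1 MPa, n = 2.53
  beryllium: E = 307.5, α = 11.8, σ_y = 266.0 → σ = 320 MPa, n = 0.831
Beryllium has the lowest safety factor, n = 0.831.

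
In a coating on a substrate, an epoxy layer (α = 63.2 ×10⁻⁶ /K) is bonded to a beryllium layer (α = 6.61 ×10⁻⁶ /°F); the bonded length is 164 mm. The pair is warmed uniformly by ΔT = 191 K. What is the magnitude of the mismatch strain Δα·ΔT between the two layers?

beryllium: α = 6.61×10⁻⁶/°F × 9/5 = 11.9×10⁻⁶/K.
Δα = |63.2 − 11.9|×10⁻⁶/K = 51.3×10⁻⁶/K.
Mismatch strain = Δα·ΔT = 51.3×10⁻⁶ × 191.0 = 9.80×10⁻³.

9.80×10⁻³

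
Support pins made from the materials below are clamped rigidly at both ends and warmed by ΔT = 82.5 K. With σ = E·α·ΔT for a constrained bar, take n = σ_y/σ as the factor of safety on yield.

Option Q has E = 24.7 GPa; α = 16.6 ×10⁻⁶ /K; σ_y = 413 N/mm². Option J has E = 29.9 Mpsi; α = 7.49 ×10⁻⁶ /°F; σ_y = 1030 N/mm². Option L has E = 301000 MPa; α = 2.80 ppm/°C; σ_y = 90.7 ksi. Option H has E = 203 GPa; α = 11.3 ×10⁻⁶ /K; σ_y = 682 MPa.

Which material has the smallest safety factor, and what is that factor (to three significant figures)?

With everything in SI (GPa, ×10⁻⁶/K, MPa):
  option Q: E = 24.70, α = 16.6, σ_y = 413.0 → σ = 33.8 MPa, n = 12.2
  option J: E = 206.2, α = 13.5, σ_y = 1030 → σ = 229 MPa, n = 4.49
  option L: E = 301.0, α = 2.80, σ_y = 625.4 → σ = 69.5 MPa, n = 8.99
  option H: E = 203.0, α = 11.3, σ_y = 682.0 → σ = 189 MPa, n = 3.60
Option H has the lowest safety factor, n = 3.60.

option H, n = 3.60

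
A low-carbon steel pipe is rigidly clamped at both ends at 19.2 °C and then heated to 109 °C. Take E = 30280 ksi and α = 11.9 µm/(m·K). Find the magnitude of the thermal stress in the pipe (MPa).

223 MPa

E = 30280 ksi = 208.8 GPa.
ΔT = 89.80 K. Constrained thermal stress σ = E·α·ΔT = 208.8×10³ MPa × 11.9×10⁻⁶ × 89.80 = 223 MPa (compressive).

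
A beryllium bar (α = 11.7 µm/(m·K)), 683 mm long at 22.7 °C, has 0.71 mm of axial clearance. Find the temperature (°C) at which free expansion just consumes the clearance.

112 °C

α·L₀·ΔT = 0.71 mm ⇒ ΔT = 0.71 / (11.7×10⁻⁶ × 683.0) = 88.85 K.
T = 22.7 + 88.85 = 111.5 °C.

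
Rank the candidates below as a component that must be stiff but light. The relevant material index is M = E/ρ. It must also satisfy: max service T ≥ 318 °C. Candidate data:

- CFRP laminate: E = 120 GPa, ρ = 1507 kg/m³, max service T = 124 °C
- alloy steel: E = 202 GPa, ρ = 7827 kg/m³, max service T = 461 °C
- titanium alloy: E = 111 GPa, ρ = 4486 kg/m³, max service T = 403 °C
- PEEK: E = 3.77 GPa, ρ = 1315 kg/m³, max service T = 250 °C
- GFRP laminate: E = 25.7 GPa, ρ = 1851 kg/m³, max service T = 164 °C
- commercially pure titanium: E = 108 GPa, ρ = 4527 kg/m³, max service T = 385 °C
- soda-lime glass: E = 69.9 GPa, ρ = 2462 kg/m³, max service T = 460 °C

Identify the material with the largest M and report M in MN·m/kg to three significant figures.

soda-lime glass, M = 28.4 MN·m/kg

Screen on constraints: max service T ≥ 318 °C. Survivors: alloy steel, titanium alloy, commercially pure titanium, soda-lime glass.
Per-candidate index values:
  soda-lime glass: M = 28.4 MN·m/kg
  alloy steel: M = 25.8 MN·m/kg
  titanium alloy: M = 24.7 MN·m/kg
  commercially pure titanium: M = 23.9 MN·m/kg
Soda-lime glass ranks first.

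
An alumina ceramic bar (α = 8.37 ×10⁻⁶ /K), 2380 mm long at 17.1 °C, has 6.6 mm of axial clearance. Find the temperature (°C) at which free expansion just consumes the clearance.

348 °C

α·L₀·ΔT = 6.6 mm ⇒ ΔT = 6.6 / (8.37×10⁻⁶ × 2380.0) = 331.3 K.
T = 17.1 + 331.3 = 348.4 °C.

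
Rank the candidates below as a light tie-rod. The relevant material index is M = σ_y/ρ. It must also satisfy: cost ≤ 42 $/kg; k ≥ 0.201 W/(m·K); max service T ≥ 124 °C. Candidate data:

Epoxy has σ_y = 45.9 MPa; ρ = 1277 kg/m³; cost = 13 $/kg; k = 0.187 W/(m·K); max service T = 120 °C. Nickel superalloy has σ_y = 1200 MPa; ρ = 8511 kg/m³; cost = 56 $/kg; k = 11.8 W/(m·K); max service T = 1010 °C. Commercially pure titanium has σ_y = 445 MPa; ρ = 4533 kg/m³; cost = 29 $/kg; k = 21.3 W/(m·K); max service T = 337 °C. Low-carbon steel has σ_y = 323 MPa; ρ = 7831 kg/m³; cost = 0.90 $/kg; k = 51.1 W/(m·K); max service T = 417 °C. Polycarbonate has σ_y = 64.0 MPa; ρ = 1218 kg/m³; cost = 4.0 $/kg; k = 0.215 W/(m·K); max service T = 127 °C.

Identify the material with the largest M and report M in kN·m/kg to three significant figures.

Screen on constraints: cost ≤ 42 $/kg; k ≥ 0.201 W/(m·K); max service T ≥ 124 °C. Survivors: commercially pure titanium, low-carbon steel, polycarbonate.
Evaluate M for each candidate:
  commercially pure titanium: M = 98.2 kN·m/kg
  polycarbonate: M = 52.5 kN·m/kg
  low-carbon steel: M = 41.2 kN·m/kg
Highest index: commercially pure titanium.

commercially pure titanium, M = 98.2 kN·m/kg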